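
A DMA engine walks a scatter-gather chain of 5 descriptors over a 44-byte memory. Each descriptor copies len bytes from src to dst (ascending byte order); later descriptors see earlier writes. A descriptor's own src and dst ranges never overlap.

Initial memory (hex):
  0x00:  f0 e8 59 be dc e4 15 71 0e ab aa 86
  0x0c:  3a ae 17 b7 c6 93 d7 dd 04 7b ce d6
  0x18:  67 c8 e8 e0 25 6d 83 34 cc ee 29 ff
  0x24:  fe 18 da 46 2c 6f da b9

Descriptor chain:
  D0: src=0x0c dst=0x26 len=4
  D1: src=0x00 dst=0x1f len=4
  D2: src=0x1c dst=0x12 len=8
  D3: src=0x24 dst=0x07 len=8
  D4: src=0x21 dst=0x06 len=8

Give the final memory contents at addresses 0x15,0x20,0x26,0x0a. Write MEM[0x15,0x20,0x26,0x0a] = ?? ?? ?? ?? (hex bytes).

#0 dst[0x26+4] := {0x3a,0xae,0x17,0xb7}
#1 dst[0x1f+4] := {0xf0,0xe8,0x59,0xbe}
#2 dst[0x12+8] := {0x25,0x6d,0x83,0xf0,0xe8,0x59,0xbe,0xff}
#3 dst[0x07+8] := {0xfe,0x18,0x3a,0xae,0x17,0xb7,0xda,0xb9}
#4 dst[0x06+8] := {0x59,0xbe,0xff,0xfe,0x18,0x3a,0xae,0x17}
query mem[0x15]=0xf0, mem[0x20]=0xe8, mem[0x26]=0x3a, mem[0x0a]=0x18

MEM[0x15,0x20,0x26,0x0a] = f0 e8 3a 18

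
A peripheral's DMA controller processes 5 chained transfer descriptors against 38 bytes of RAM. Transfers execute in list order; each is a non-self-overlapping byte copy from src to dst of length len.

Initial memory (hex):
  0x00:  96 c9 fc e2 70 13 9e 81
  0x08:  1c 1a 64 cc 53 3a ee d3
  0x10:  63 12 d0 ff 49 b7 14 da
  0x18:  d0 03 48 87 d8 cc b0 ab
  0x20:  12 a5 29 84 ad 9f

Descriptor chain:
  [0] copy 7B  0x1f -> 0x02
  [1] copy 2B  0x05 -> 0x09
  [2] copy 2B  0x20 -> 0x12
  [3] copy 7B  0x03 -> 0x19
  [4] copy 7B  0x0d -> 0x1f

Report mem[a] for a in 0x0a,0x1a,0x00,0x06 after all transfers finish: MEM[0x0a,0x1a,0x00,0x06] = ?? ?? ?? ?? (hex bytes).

#0 dst[0x02+7] := {0xab,0x12,0xa5,0x29,0x84,0xad,0x9f}
#1 dst[0x09+2] := {0x29,0x84}
#2 dst[0x12+2] := {0x12,0xa5}
#3 dst[0x19+7] := {0x12,0xa5,0x29,0x84,0xad,0x9f,0x29}
#4 dst[0x1f+7] := {0x3a,0xee,0xd3,0x63,0x12,0x12,0xa5}
query mem[0x0a]=0x84, mem[0x1a]=0xa5, mem[0x00]=0x96, mem[0x06]=0x84

MEM[0x0a,0x1a,0x00,0x06] = 84 a5 96 84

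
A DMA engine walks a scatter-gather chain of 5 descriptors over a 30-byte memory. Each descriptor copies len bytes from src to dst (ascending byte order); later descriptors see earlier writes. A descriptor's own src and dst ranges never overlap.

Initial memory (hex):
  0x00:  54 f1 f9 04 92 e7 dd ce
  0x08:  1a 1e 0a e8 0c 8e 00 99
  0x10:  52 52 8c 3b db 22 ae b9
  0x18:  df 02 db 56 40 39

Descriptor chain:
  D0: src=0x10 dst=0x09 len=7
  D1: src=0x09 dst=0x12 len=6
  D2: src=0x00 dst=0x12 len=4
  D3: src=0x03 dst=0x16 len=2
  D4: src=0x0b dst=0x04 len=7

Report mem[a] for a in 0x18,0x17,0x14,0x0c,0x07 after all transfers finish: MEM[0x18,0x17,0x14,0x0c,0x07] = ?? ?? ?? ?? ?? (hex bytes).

[0] 0x10->0x09 len=7 : 52 52 8c 3b db 22 ae
[1] 0x09->0x12 len=6 : 52 52 8c 3b db 22
[2] 0x00->0x12 len=4 : 54 f1 f9 04
[3] 0x03->0x16 len=2 : 04 92
[4] 0x0b->0x04 len=7 : 8c 3b db 22 ae 52 52
query mem[0x18]=0xdf, mem[0x17]=0x92, mem[0x14]=0xf9, mem[0x0c]=0x3b, mem[0x07]=0x22

MEM[0x18,0x17,0x14,0x0c,0x07] = df 92 f9 3b 22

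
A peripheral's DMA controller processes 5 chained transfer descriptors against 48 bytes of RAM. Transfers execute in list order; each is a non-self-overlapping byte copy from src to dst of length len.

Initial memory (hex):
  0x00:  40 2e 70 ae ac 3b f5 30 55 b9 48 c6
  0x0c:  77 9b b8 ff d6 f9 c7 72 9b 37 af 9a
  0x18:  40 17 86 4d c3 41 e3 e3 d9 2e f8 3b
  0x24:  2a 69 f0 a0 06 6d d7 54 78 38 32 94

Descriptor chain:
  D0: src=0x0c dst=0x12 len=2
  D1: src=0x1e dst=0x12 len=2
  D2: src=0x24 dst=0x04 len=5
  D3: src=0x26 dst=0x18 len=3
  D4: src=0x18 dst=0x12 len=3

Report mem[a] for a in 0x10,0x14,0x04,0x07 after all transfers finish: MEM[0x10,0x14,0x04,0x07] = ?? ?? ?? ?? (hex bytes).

[0] 0x0c->0x12 len=2 : 77 9b
[1] 0x1e->0x12 len=2 : e3 e3
[2] 0x24->0x04 len=5 : 2a 69 f0 a0 06
[3] 0x26->0x18 len=3 : f0 a0 06
[4] 0x18->0x12 len=3 : f0 a0 06
query mem[0x10]=0xd6, mem[0x14]=0x06, mem[0x04]=0x2a, mem[0x07]=0xa0

MEM[0x10,0x14,0x04,0x07] = d6 06 2a a0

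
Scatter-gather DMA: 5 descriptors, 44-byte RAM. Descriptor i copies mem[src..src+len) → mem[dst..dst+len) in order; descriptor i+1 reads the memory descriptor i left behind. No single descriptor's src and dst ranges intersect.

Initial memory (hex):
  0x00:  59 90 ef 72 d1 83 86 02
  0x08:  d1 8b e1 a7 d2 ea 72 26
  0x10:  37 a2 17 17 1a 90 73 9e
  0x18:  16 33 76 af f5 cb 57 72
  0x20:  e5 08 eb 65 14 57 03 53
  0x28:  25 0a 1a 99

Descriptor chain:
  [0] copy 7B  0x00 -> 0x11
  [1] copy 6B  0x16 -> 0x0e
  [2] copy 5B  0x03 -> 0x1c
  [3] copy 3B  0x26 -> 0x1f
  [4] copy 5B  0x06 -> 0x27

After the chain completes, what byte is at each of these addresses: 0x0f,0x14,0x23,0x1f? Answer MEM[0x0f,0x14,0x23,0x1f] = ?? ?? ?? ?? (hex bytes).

MEM[0x0f,0x14,0x23,0x1f] = 86 72 65 03

[0] 0x00->0x11 len=7 : 59 90 ef 72 d1 83 86
[1] 0x16->0x0e len=6 : 83 86 16 33 76 af
[2] 0x03->0x1c len=5 : 72 d1 83 86 02
[3] 0x26->0x1f len=3 : 03 53 25
[4] 0x06->0x27 len=5 : 86 02 d1 8b e1
query mem[0x0f]=0x86, mem[0x14]=0x72, mem[0x23]=0x65, mem[0x1f]=0x03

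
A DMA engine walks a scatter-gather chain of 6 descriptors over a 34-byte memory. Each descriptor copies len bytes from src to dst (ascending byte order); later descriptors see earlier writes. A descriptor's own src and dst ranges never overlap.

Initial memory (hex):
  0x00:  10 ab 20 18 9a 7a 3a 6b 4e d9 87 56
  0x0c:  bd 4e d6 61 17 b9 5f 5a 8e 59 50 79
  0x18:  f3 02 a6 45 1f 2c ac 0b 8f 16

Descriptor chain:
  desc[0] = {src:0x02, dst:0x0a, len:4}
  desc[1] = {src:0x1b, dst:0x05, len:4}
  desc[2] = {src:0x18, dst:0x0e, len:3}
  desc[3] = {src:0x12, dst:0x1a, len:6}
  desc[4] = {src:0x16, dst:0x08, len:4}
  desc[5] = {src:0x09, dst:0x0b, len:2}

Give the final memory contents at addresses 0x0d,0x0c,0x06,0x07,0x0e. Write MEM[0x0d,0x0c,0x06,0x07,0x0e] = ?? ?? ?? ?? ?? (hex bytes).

MEM[0x0d,0x0c,0x06,0x07,0x0e] = 7a f3 1f 2c f3

D0: mem[0x0a..0x0d] <- [20 18 9a 7a]
D1: mem[0x05..0x08] <- [45 1f 2c ac]
D2: mem[0x0e..0x10] <- [f3 02 a6]
D3: mem[0x1a..0x1f] <- [5f 5a 8e 59 50 79]
D4: mem[0x08..0x0b] <- [50 79 f3 02]
D5: mem[0x0b..0x0c] <- [79 f3]
query mem[0x0d]=0x7a, mem[0x0c]=0xf3, mem[0x06]=0x1f, mem[0x07]=0x2c, mem[0x0e]=0xf3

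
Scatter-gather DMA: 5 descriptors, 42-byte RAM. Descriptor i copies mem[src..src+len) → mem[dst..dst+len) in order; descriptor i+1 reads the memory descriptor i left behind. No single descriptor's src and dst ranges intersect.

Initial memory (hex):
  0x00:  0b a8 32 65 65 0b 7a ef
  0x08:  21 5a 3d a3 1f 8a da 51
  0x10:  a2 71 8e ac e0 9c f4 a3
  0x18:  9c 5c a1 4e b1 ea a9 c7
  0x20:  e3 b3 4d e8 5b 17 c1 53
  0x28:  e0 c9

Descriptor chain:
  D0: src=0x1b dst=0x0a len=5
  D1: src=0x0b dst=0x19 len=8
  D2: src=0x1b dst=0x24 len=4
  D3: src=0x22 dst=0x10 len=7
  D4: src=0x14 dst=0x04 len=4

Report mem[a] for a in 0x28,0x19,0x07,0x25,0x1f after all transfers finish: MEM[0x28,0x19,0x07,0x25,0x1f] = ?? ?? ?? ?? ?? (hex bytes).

MEM[0x28,0x19,0x07,0x25,0x1f] = e0 b1 a3 c7 71

D0: mem[0x0a..0x0e] <- [4e b1 ea a9 c7]
D1: mem[0x19..0x20] <- [b1 ea a9 c7 51 a2 71 8e]
D2: mem[0x24..0x27] <- [a9 c7 51 a2]
D3: mem[0x10..0x16] <- [4d e8 a9 c7 51 a2 e0]
D4: mem[0x04..0x07] <- [51 a2 e0 a3]
query mem[0x28]=0xe0, mem[0x19]=0xb1, mem[0x07]=0xa3, mem[0x25]=0xc7, mem[0x1f]=0x71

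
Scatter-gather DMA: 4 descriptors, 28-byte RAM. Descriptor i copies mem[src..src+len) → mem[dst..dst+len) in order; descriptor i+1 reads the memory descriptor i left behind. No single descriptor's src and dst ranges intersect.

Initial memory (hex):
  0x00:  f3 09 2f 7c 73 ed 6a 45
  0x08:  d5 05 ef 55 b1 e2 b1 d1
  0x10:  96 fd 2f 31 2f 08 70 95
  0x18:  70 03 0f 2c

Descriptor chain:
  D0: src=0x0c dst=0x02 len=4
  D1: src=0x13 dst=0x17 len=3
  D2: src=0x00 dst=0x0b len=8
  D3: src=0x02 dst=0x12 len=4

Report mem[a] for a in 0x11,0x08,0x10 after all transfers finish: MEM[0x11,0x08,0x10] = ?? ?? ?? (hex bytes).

[0] 0x0c->0x02 len=4 : b1 e2 b1 d1
[1] 0x13->0x17 len=3 : 31 2f 08
[2] 0x00->0x0b len=8 : f3 09 b1 e2 b1 d1 6a 45
[3] 0x02->0x12 len=4 : b1 e2 b1 d1
query mem[0x11]=0x6a, mem[0x08]=0xd5, mem[0x10]=0xd1

MEM[0x11,0x08,0x10] = 6a d5 d1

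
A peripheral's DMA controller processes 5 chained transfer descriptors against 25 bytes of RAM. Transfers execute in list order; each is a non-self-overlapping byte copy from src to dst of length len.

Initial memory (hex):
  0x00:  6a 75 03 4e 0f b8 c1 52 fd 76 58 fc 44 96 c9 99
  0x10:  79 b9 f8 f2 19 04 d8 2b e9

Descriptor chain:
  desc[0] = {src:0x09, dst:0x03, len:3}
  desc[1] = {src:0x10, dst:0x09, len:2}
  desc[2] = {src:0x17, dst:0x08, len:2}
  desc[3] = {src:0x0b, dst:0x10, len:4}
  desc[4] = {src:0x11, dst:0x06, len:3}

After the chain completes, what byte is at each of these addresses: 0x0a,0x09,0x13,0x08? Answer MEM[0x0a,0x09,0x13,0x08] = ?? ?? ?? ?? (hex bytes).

MEM[0x0a,0x09,0x13,0x08] = b9 e9 c9 c9

  after D0: wrote 3B at 0x03 = 7658fc
  after D1: wrote 2B at 0x09 = 79b9
  after D2: wrote 2B at 0x08 = 2be9
  after D3: wrote 4B at 0x10 = fc4496c9
  after D4: wrote 3B at 0x06 = 4496c9
query mem[0x0a]=0xb9, mem[0x09]=0xe9, mem[0x13]=0xc9, mem[0x08]=0xc9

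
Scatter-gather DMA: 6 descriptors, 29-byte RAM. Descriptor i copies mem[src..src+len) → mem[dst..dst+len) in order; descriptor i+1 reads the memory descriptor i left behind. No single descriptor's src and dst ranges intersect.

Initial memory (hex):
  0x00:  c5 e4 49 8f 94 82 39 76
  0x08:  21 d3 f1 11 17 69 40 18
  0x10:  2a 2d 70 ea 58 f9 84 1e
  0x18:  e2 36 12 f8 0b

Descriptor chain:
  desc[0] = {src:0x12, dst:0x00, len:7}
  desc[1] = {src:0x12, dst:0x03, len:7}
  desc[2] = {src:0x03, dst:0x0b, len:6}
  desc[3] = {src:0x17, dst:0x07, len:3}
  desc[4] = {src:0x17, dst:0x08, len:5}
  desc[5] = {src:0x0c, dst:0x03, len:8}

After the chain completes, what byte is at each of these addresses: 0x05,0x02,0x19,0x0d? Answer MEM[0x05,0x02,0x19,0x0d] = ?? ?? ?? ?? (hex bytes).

MEM[0x05,0x02,0x19,0x0d] = f9 58 36 58

D0: mem[0x00..0x06] <- [70 ea 58 f9 84 1e e2]
D1: mem[0x03..0x09] <- [70 ea 58 f9 84 1e e2]
D2: mem[0x0b..0x10] <- [70 ea 58 f9 84 1e]
D3: mem[0x07..0x09] <- [1e e2 36]
D4: mem[0x08..0x0c] <- [1e e2 36 12 f8]
D5: mem[0x03..0x0a] <- [f8 58 f9 84 1e 2d 70 ea]
query mem[0x05]=0xf9, mem[0x02]=0x58, mem[0x19]=0x36, mem[0x0d]=0x58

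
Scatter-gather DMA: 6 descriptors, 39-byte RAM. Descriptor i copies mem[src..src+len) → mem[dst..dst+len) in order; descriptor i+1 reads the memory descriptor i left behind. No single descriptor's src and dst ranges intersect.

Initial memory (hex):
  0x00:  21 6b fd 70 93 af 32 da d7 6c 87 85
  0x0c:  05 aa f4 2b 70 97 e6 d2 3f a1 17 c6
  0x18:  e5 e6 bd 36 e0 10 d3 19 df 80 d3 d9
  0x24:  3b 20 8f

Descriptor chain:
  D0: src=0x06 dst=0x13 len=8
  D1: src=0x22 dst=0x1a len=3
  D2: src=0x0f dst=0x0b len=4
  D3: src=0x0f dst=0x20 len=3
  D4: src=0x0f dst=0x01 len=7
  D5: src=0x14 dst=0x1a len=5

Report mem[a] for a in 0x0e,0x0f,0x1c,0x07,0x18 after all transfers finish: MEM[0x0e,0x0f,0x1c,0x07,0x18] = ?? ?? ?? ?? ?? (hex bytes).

MEM[0x0e,0x0f,0x1c,0x07,0x18] = e6 2b 6c d7 85

  after D0: wrote 8B at 0x13 = 32dad76c878505aa
  after D1: wrote 3B at 0x1a = d3d93b
  after D2: wrote 4B at 0x0b = 2b7097e6
  after D3: wrote 3B at 0x20 = 2b7097
  after D4: wrote 7B at 0x01 = 2b7097e632dad7
  after D5: wrote 5B at 0x1a = dad76c8785
query mem[0x0e]=0xe6, mem[0x0f]=0x2b, mem[0x1c]=0x6c, mem[0x07]=0xd7, mem[0x18]=0x85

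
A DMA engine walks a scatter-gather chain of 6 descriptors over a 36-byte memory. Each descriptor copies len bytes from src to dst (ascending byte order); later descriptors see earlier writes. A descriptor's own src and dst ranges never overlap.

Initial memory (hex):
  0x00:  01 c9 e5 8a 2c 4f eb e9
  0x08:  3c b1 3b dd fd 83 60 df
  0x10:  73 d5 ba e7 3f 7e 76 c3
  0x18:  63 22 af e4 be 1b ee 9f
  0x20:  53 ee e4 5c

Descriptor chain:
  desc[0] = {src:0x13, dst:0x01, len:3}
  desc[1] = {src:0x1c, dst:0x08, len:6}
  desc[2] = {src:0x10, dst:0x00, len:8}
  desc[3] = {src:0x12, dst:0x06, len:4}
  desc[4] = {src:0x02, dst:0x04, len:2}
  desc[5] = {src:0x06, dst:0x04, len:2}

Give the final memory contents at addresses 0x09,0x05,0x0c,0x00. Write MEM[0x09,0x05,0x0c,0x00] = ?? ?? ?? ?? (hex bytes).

MEM[0x09,0x05,0x0c,0x00] = 7e e7 53 73

#0 dst[0x01+3] := {0xe7,0x3f,0x7e}
#1 dst[0x08+6] := {0xbe,0x1b,0xee,0x9f,0x53,0xee}
#2 dst[0x00+8] := {0x73,0xd5,0xba,0xe7,0x3f,0x7e,0x76,0xc3}
#3 dst[0x06+4] := {0xba,0xe7,0x3f,0x7e}
#4 dst[0x04+2] := {0xba,0xe7}
#5 dst[0x04+2] := {0xba,0xe7}
query mem[0x09]=0x7e, mem[0x05]=0xe7, mem[0x0c]=0x53, mem[0x00]=0x73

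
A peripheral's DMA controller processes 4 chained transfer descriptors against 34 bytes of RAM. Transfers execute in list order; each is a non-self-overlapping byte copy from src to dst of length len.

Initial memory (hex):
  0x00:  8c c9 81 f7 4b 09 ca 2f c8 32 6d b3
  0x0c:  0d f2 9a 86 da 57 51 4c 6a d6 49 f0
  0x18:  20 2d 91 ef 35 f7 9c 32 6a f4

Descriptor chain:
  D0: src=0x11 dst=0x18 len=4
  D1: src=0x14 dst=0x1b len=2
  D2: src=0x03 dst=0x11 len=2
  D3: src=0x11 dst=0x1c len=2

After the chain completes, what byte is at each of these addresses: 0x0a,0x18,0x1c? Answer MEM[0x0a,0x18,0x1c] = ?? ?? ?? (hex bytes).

D0: mem[0x18..0x1b] <- [57 51 4c 6a]
D1: mem[0x1b..0x1c] <- [6a d6]
D2: mem[0x11..0x12] <- [f7 4b]
D3: mem[0x1c..0x1d] <- [f7 4b]
query mem[0x0a]=0x6d, mem[0x18]=0x57, mem[0x1c]=0xf7

MEM[0x0a,0x18,0x1c] = 6d 57 f7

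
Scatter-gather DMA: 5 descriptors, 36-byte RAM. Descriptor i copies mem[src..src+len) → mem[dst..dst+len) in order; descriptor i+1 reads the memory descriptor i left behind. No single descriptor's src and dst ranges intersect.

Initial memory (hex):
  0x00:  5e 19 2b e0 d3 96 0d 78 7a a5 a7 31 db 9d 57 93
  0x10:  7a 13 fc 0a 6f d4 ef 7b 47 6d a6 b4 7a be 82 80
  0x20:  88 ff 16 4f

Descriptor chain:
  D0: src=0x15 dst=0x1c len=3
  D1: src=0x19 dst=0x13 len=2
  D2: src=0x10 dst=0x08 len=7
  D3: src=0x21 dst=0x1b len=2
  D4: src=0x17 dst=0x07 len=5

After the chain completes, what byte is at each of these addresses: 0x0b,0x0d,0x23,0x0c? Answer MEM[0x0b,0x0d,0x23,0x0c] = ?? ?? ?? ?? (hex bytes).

#0 dst[0x1c+3] := {0xd4,0xef,0x7b}
#1 dst[0x13+2] := {0x6d,0xa6}
#2 dst[0x08+7] := {0x7a,0x13,0xfc,0x6d,0xa6,0xd4,0xef}
#3 dst[0x1b+2] := {0xff,0x16}
#4 dst[0x07+5] := {0x7b,0x47,0x6d,0xa6,0xff}
query mem[0x0b]=0xff, mem[0x0d]=0xd4, mem[0x23]=0x4f, mem[0x0c]=0xa6

MEM[0x0b,0x0d,0x23,0x0c] = ff d4 4f a6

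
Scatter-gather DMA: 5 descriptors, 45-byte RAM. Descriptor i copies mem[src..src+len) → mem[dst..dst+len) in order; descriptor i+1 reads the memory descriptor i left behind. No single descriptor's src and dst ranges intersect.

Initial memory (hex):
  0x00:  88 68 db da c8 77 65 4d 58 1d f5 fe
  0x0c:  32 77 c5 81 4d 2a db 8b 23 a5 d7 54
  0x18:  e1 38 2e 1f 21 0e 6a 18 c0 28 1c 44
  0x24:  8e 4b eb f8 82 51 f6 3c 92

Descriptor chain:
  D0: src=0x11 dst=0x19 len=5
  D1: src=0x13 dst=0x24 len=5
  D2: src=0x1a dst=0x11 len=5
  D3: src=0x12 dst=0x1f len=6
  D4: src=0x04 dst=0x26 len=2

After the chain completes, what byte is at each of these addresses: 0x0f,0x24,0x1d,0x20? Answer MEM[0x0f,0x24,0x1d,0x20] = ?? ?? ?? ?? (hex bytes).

MEM[0x0f,0x24,0x1d,0x20] = 81 54 a5 23

[0] 0x11->0x19 len=5 : 2a db 8b 23 a5
[1] 0x13->0x24 len=5 : 8b 23 a5 d7 54
[2] 0x1a->0x11 len=5 : db 8b 23 a5 6a
[3] 0x12->0x1f len=6 : 8b 23 a5 6a d7 54
[4] 0x04->0x26 len=2 : c8 77
query mem[0x0f]=0x81, mem[0x24]=0x54, mem[0x1d]=0xa5, mem[0x20]=0x23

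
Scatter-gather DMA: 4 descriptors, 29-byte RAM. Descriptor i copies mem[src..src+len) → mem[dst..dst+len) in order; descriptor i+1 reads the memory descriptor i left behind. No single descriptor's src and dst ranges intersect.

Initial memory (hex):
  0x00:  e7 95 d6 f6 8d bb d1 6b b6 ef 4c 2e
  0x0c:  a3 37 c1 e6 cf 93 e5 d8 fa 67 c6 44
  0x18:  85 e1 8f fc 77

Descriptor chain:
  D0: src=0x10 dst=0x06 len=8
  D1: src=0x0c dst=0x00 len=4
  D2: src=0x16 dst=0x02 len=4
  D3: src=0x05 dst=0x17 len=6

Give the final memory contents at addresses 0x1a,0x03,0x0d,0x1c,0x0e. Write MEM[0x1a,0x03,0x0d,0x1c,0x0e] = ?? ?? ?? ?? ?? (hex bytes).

MEM[0x1a,0x03,0x0d,0x1c,0x0e] = e5 44 44 fa c1

#0 dst[0x06+8] := {0xcf,0x93,0xe5,0xd8,0xfa,0x67,0xc6,0x44}
#1 dst[0x00+4] := {0xc6,0x44,0xc1,0xe6}
#2 dst[0x02+4] := {0xc6,0x44,0x85,0xe1}
#3 dst[0x17+6] := {0xe1,0xcf,0x93,0xe5,0xd8,0xfa}
query mem[0x1a]=0xe5, mem[0x03]=0x44, mem[0x0d]=0x44, mem[0x1c]=0xfa, mem[0x0e]=0xc1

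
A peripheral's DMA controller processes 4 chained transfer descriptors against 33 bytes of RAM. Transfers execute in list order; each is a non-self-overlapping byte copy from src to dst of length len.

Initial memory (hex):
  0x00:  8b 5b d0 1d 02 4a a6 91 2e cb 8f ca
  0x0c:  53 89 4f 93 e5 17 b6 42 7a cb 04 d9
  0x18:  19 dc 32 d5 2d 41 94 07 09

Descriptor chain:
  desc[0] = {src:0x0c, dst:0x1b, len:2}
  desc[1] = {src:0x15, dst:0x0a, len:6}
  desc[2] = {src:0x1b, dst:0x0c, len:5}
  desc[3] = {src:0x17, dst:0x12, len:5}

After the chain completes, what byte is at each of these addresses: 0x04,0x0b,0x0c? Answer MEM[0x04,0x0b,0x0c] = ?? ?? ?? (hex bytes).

MEM[0x04,0x0b,0x0c] = 02 04 53

D0: mem[0x1b..0x1c] <- [53 89]
D1: mem[0x0a..0x0f] <- [cb 04 d9 19 dc 32]
D2: mem[0x0c..0x10] <- [53 89 41 94 07]
D3: mem[0x12..0x16] <- [d9 19 dc 32 53]
query mem[0x04]=0x02, mem[0x0b]=0x04, mem[0x0c]=0x53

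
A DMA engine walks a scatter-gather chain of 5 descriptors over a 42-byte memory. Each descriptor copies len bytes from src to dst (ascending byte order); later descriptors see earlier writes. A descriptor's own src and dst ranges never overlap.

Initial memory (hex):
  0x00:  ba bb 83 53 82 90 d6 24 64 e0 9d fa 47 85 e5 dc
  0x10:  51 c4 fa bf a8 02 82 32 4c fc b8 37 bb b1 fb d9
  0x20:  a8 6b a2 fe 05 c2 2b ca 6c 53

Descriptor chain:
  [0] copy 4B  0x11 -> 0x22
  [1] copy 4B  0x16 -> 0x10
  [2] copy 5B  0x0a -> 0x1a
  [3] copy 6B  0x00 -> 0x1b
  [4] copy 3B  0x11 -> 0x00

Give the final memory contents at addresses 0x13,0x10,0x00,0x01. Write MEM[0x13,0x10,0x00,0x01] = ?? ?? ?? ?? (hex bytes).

MEM[0x13,0x10,0x00,0x01] = fc 82 32 4c

  after D0: wrote 4B at 0x22 = c4fabfa8
  after D1: wrote 4B at 0x10 = 82324cfc
  after D2: wrote 5B at 0x1a = 9dfa4785e5
  after D3: wrote 6B at 0x1b = babb83538290
  after D4: wrote 3B at 0x00 = 324cfc
query mem[0x13]=0xfc, mem[0x10]=0x82, mem[0x00]=0x32, mem[0x01]=0x4c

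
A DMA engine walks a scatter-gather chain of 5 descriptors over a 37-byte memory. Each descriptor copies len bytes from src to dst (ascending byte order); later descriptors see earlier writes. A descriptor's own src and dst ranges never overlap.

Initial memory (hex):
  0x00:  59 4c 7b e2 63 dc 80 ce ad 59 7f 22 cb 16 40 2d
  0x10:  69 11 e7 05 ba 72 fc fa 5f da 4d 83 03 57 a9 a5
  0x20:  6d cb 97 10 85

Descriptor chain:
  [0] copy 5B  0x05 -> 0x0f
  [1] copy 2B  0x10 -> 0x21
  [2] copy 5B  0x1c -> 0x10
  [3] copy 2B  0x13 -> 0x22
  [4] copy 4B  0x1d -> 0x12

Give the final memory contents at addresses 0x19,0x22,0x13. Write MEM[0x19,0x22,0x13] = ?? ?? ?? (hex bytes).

#0 dst[0x0f+5] := {0xdc,0x80,0xce,0xad,0x59}
#1 dst[0x21+2] := {0x80,0xce}
#2 dst[0x10+5] := {0x03,0x57,0xa9,0xa5,0x6d}
#3 dst[0x22+2] := {0xa5,0x6d}
#4 dst[0x12+4] := {0x57,0xa9,0xa5,0x6d}
query mem[0x19]=0xda, mem[0x22]=0xa5, mem[0x13]=0xa9

MEM[0x19,0x22,0x13] = da a5 a9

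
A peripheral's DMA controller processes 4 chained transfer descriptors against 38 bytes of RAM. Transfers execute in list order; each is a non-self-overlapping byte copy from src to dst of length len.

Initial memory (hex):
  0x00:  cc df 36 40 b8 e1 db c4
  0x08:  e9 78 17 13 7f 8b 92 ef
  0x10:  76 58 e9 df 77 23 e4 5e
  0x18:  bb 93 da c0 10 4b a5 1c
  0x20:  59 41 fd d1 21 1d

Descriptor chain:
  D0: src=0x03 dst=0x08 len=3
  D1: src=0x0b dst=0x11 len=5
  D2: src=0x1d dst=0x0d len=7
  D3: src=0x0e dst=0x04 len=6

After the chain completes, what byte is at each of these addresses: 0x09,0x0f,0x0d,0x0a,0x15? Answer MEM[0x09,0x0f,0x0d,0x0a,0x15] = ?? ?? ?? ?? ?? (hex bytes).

MEM[0x09,0x0f,0x0d,0x0a,0x15] = d1 1c 4b e1 ef

D0: mem[0x08..0x0a] <- [40 b8 e1]
D1: mem[0x11..0x15] <- [13 7f 8b 92 ef]
D2: mem[0x0d..0x13] <- [4b a5 1c 59 41 fd d1]
D3: mem[0x04..0x09] <- [a5 1c 59 41 fd d1]
query mem[0x09]=0xd1, mem[0x0f]=0x1c, mem[0x0d]=0x4b, mem[0x0a]=0xe1, mem[0x15]=0xef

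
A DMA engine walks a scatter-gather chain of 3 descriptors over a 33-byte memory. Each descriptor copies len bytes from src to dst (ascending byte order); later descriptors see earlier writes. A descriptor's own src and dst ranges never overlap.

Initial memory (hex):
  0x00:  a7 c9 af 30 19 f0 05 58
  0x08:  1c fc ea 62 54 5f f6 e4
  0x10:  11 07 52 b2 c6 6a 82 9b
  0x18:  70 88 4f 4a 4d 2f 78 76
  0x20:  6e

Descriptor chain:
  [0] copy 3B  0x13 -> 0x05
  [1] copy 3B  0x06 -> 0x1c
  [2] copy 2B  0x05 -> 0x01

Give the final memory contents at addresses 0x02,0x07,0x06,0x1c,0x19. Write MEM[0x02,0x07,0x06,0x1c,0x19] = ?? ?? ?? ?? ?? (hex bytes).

[0] 0x13->0x05 len=3 : b2 c6 6a
[1] 0x06->0x1c len=3 : c6 6a 1c
[2] 0x05->0x01 len=2 : b2 c6
query mem[0x02]=0xc6, mem[0x07]=0x6a, mem[0x06]=0xc6, mem[0x1c]=0xc6, mem[0x19]=0x88

MEM[0x02,0x07,0x06,0x1c,0x19] = c6 6a c6 c6 88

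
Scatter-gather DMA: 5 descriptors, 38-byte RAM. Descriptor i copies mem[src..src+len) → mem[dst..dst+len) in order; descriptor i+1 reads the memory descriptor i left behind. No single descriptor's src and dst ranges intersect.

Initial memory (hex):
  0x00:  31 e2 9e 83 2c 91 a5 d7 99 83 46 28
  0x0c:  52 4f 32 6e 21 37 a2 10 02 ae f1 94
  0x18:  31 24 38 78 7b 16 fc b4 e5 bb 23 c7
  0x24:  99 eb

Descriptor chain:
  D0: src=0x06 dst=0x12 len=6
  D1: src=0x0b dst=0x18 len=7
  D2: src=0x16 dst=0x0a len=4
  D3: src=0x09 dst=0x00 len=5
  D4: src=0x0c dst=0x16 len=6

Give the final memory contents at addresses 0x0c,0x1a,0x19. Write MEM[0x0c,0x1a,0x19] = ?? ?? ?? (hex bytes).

MEM[0x0c,0x1a,0x19] = 28 21 6e

D0: mem[0x12..0x17] <- [a5 d7 99 83 46 28]
D1: mem[0x18..0x1e] <- [28 52 4f 32 6e 21 37]
D2: mem[0x0a..0x0d] <- [46 28 28 52]
D3: mem[0x00..0x04] <- [83 46 28 28 52]
D4: mem[0x16..0x1b] <- [28 52 32 6e 21 37]
query mem[0x0c]=0x28, mem[0x1a]=0x21, mem[0x19]=0x6e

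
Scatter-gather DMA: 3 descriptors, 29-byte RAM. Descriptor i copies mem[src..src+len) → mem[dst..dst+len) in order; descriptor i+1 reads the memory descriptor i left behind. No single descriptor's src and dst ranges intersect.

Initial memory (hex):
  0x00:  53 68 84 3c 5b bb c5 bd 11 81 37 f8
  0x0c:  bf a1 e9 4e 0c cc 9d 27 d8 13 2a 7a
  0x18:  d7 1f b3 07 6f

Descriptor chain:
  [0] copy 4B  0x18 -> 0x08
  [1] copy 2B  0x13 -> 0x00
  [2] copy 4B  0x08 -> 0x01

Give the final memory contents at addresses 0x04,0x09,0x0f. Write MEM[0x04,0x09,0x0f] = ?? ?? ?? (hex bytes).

MEM[0x04,0x09,0x0f] = 07 1f 4e

#0 dst[0x08+4] := {0xd7,0x1f,0xb3,0x07}
#1 dst[0x00+2] := {0x27,0xd8}
#2 dst[0x01+4] := {0xd7,0x1f,0xb3,0x07}
query mem[0x04]=0x07, mem[0x09]=0x1f, mem[0x0f]=0x4e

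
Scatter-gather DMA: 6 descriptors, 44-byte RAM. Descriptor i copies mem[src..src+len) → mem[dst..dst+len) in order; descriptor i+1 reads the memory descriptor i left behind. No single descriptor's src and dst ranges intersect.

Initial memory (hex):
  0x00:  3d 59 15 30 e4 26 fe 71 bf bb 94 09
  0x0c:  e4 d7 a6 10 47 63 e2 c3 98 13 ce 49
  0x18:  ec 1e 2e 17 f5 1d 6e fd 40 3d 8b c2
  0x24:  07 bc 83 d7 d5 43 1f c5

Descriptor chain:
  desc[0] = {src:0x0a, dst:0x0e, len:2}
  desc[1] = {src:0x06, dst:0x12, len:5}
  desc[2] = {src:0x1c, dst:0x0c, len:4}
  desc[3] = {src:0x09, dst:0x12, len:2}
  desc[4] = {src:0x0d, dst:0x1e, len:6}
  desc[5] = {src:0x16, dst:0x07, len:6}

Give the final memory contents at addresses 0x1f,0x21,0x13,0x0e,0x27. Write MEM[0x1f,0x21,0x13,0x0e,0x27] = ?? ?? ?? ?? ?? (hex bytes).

D0: mem[0x0e..0x0f] <- [94 09]
D1: mem[0x12..0x16] <- [fe 71 bf bb 94]
D2: mem[0x0c..0x0f] <- [f5 1d 6e fd]
D3: mem[0x12..0x13] <- [bb 94]
D4: mem[0x1e..0x23] <- [1d 6e fd 47 63 bb]
D5: mem[0x07..0x0c] <- [94 49 ec 1e 2e 17]
query mem[0x1f]=0x6e, mem[0x21]=0x47, mem[0x13]=0x94, mem[0x0e]=0x6e, mem[0x27]=0xd7

MEM[0x1f,0x21,0x13,0x0e,0x27] = 6e 47 94 6e d7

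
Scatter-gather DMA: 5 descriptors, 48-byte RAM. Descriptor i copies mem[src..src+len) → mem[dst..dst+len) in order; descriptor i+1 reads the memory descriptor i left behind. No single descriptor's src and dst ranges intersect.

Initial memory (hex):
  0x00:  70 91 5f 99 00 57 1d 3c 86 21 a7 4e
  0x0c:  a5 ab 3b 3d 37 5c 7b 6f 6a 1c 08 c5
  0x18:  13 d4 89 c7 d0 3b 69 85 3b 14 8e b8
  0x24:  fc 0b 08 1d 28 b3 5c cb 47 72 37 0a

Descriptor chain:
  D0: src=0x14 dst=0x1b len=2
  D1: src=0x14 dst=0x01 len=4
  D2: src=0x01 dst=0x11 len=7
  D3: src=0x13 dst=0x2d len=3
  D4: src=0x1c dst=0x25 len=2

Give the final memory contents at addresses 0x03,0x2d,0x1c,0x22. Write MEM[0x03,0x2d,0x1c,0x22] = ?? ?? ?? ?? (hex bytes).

  after D0: wrote 2B at 0x1b = 6a1c
  after D1: wrote 4B at 0x01 = 6a1c08c5
  after D2: wrote 7B at 0x11 = 6a1c08c5571d3c
  after D3: wrote 3B at 0x2d = 08c557
  after D4: wrote 2B at 0x25 = 1c3b
query mem[0x03]=0x08, mem[0x2d]=0x08, mem[0x1c]=0x1c, mem[0x22]=0x8e

MEM[0x03,0x2d,0x1c,0x22] = 08 08 1c 8e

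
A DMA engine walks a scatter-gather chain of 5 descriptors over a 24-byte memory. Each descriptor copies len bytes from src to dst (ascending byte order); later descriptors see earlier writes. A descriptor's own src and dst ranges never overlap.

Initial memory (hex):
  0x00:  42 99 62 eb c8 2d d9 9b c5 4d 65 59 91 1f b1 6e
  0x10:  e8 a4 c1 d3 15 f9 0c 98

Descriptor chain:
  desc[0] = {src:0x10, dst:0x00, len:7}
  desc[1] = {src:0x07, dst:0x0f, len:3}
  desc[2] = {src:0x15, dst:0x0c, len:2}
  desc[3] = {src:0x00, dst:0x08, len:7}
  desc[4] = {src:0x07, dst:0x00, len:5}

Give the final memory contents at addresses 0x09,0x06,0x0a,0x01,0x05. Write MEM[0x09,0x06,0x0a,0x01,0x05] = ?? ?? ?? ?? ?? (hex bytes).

D0: mem[0x00..0x06] <- [e8 a4 c1 d3 15 f9 0c]
D1: mem[0x0f..0x11] <- [9b c5 4d]
D2: mem[0x0c..0x0d] <- [f9 0c]
D3: mem[0x08..0x0e] <- [e8 a4 c1 d3 15 f9 0c]
D4: mem[0x00..0x04] <- [9b e8 a4 c1 d3]
query mem[0x09]=0xa4, mem[0x06]=0x0c, mem[0x0a]=0xc1, mem[0x01]=0xe8, mem[0x05]=0xf9

MEM[0x09,0x06,0x0a,0x01,0x05] = a4 0c c1 e8 f9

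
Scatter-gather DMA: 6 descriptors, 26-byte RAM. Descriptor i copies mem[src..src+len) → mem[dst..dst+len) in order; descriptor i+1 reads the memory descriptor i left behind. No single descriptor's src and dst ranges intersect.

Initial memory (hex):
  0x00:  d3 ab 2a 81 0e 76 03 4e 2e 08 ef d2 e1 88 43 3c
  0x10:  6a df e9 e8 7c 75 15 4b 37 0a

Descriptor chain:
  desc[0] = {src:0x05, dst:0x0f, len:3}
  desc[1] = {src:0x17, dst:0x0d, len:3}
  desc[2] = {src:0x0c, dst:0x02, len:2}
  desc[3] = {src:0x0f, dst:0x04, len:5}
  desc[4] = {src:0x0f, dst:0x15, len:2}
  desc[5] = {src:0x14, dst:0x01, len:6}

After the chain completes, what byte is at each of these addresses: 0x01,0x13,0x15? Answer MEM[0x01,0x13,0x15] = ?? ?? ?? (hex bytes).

D0: mem[0x0f..0x11] <- [76 03 4e]
D1: mem[0x0d..0x0f] <- [4b 37 0a]
D2: mem[0x02..0x03] <- [e1 4b]
D3: mem[0x04..0x08] <- [0a 03 4e e9 e8]
D4: mem[0x15..0x16] <- [0a 03]
D5: mem[0x01..0x06] <- [7c 0a 03 4b 37 0a]
query mem[0x01]=0x7c, mem[0x13]=0xe8, mem[0x15]=0x0a

MEM[0x01,0x13,0x15] = 7c e8 0a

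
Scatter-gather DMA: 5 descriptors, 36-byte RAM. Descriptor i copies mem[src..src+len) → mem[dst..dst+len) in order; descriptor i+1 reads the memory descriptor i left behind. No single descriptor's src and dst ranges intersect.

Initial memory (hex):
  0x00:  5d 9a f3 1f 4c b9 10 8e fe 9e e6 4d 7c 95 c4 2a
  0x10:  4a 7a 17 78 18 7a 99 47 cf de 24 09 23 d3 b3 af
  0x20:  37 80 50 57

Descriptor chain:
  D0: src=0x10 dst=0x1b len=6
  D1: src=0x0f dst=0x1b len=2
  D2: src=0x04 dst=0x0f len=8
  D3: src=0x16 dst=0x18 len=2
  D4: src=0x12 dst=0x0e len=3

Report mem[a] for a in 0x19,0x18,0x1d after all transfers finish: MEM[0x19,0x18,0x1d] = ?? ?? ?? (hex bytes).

[0] 0x10->0x1b len=6 : 4a 7a 17 78 18 7a
[1] 0x0f->0x1b len=2 : 2a 4a
[2] 0x04->0x0f len=8 : 4c b9 10 8e fe 9e e6 4d
[3] 0x16->0x18 len=2 : 4d 47
[4] 0x12->0x0e len=3 : 8e fe 9e
query mem[0x19]=0x47, mem[0x18]=0x4d, mem[0x1d]=0x17

MEM[0x19,0x18,0x1d] = 47 4d 17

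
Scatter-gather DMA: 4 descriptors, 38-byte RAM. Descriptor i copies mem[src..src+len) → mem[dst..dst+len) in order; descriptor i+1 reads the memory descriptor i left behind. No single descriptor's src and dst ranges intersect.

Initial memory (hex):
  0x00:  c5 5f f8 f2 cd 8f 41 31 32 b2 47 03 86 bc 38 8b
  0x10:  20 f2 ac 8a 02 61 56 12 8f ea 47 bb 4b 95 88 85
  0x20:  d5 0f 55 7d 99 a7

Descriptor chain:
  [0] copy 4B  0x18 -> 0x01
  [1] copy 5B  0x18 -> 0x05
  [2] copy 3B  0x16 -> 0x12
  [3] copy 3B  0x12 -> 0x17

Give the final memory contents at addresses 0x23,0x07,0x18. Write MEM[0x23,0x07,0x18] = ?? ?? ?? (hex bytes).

#0 dst[0x01+4] := {0x8f,0xea,0x47,0xbb}
#1 dst[0x05+5] := {0x8f,0xea,0x47,0xbb,0x4b}
#2 dst[0x12+3] := {0x56,0x12,0x8f}
#3 dst[0x17+3] := {0x56,0x12,0x8f}
query mem[0x23]=0x7d, mem[0x07]=0x47, mem[0x18]=0x12

MEM[0x23,0x07,0x18] = 7d 47 12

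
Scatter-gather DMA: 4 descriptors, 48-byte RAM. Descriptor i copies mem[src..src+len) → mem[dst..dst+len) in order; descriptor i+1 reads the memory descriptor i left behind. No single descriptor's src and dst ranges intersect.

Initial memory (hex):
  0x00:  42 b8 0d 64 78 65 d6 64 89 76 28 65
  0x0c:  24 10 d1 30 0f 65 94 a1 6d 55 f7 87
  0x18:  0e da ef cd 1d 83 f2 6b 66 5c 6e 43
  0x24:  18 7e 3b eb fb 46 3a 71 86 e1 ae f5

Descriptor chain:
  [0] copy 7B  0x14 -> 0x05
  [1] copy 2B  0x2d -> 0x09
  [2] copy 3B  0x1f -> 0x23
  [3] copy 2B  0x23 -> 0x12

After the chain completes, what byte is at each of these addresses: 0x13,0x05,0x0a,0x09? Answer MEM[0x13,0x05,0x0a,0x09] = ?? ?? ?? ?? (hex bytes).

#0 dst[0x05+7] := {0x6d,0x55,0xf7,0x87,0x0e,0xda,0xef}
#1 dst[0x09+2] := {0xe1,0xae}
#2 dst[0x23+3] := {0x6b,0x66,0x5c}
#3 dst[0x12+2] := {0x6b,0x66}
query mem[0x13]=0x66, mem[0x05]=0x6d, mem[0x0a]=0xae, mem[0x09]=0xe1

MEM[0x13,0x05,0x0a,0x09] = 66 6d ae e1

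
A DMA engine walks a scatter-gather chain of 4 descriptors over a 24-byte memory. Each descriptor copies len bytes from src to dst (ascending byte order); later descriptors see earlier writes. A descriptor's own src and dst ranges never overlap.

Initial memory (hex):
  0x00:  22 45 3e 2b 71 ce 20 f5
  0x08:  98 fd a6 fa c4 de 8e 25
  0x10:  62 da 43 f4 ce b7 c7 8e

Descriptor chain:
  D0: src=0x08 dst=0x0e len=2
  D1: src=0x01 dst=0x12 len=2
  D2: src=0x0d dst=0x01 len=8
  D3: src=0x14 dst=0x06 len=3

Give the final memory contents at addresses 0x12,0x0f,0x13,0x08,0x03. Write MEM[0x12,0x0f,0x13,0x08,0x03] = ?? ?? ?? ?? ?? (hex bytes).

MEM[0x12,0x0f,0x13,0x08,0x03] = 45 fd 3e c7 fd

D0: mem[0x0e..0x0f] <- [98 fd]
D1: mem[0x12..0x13] <- [45 3e]
D2: mem[0x01..0x08] <- [de 98 fd 62 da 45 3e ce]
D3: mem[0x06..0x08] <- [ce b7 c7]
query mem[0x12]=0x45, mem[0x0f]=0xfd, mem[0x13]=0x3e, mem[0x08]=0xc7, mem[0x03]=0xfd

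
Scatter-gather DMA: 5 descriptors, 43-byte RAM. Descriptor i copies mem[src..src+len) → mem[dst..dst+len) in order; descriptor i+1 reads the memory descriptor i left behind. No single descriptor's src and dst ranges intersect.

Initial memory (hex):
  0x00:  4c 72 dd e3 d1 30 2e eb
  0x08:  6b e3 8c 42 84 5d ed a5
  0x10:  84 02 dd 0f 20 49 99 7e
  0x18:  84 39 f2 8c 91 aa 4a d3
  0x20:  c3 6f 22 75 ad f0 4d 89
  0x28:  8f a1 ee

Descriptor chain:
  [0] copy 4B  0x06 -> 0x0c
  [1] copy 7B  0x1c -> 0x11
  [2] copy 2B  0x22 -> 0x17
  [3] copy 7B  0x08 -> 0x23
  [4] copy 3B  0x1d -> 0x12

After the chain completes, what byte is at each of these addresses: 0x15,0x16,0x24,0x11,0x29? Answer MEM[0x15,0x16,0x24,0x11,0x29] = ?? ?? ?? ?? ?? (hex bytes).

[0] 0x06->0x0c len=4 : 2e eb 6b e3
[1] 0x1c->0x11 len=7 : 91 aa 4a d3 c3 6f 22
[2] 0x22->0x17 len=2 : 22 75
[3] 0x08->0x23 len=7 : 6b e3 8c 42 2e eb 6b
[4] 0x1d->0x12 len=3 : aa 4a d3
query mem[0x15]=0xc3, mem[0x16]=0x6f, mem[0x24]=0xe3, mem[0x11]=0x91, mem[0x29]=0x6b

MEM[0x15,0x16,0x24,0x11,0x29] = c3 6f e3 91 6b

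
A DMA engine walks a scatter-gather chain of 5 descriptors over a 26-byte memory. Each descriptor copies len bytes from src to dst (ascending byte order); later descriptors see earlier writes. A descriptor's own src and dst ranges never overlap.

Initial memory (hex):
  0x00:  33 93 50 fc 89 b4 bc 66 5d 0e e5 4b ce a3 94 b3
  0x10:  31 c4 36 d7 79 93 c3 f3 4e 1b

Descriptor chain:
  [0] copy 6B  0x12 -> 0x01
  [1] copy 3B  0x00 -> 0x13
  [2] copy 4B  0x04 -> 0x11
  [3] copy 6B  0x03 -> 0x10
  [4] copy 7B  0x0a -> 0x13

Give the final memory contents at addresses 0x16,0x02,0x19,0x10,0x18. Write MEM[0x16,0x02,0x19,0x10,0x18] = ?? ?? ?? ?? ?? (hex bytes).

MEM[0x16,0x02,0x19,0x10,0x18] = a3 d7 79 79 b3

D0: mem[0x01..0x06] <- [36 d7 79 93 c3 f3]
D1: mem[0x13..0x15] <- [33 36 d7]
D2: mem[0x11..0x14] <- [93 c3 f3 66]
D3: mem[0x10..0x15] <- [79 93 c3 f3 66 5d]
D4: mem[0x13..0x19] <- [e5 4b ce a3 94 b3 79]
query mem[0x16]=0xa3, mem[0x02]=0xd7, mem[0x19]=0x79, mem[0x10]=0x79, mem[0x18]=0xb3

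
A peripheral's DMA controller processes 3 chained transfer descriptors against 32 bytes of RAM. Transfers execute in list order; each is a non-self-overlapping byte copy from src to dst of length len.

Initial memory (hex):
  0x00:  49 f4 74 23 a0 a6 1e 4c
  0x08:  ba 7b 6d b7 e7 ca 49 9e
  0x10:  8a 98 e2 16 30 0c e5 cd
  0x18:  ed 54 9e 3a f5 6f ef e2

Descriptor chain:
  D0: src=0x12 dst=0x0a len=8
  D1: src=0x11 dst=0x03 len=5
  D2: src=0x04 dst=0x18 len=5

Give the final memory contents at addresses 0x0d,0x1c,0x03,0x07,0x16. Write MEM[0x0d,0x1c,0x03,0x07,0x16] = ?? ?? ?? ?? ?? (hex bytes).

MEM[0x0d,0x1c,0x03,0x07,0x16] = 0c ba 54 0c e5

  after D0: wrote 8B at 0x0a = e216300ce5cded54
  after D1: wrote 5B at 0x03 = 54e216300c
  after D2: wrote 5B at 0x18 = e216300cba
query mem[0x0d]=0x0c, mem[0x1c]=0xba, mem[0x03]=0x54, mem[0x07]=0x0c, mem[0x16]=0xe5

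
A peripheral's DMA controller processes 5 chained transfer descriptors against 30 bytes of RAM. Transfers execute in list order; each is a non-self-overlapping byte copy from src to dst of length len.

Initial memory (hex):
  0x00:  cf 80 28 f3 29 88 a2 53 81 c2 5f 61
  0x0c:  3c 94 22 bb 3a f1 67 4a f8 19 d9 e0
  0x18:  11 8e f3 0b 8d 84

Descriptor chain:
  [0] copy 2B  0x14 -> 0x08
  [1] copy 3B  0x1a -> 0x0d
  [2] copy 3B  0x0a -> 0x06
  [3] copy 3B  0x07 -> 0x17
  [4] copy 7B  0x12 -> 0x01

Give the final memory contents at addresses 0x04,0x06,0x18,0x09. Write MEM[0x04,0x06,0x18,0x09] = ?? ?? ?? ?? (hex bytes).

MEM[0x04,0x06,0x18,0x09] = 19 61 3c 19

D0: mem[0x08..0x09] <- [f8 19]
D1: mem[0x0d..0x0f] <- [f3 0b 8d]
D2: mem[0x06..0x08] <- [5f 61 3c]
D3: mem[0x17..0x19] <- [61 3c 19]
D4: mem[0x01..0x07] <- [67 4a f8 19 d9 61 3c]
query mem[0x04]=0x19, mem[0x06]=0x61, mem[0x18]=0x3c, mem[0x09]=0x19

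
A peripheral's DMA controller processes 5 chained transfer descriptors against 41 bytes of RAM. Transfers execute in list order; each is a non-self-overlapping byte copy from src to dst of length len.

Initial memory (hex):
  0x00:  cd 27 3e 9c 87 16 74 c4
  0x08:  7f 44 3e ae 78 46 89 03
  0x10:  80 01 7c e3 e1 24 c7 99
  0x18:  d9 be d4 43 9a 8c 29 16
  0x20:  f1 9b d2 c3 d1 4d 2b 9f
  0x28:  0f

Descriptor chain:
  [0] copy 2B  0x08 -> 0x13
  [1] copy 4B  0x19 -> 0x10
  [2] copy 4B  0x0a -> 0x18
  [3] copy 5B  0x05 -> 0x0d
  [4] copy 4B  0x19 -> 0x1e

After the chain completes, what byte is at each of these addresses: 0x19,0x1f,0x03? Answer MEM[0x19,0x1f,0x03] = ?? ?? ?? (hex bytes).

  after D0: wrote 2B at 0x13 = 7f44
  after D1: wrote 4B at 0x10 = bed4439a
  after D2: wrote 4B at 0x18 = 3eae7846
  after D3: wrote 5B at 0x0d = 1674c47f44
  after D4: wrote 4B at 0x1e = ae78469a
query mem[0x19]=0xae, mem[0x1f]=0x78, mem[0x03]=0x9c

MEM[0x19,0x1f,0x03] = ae 78 9c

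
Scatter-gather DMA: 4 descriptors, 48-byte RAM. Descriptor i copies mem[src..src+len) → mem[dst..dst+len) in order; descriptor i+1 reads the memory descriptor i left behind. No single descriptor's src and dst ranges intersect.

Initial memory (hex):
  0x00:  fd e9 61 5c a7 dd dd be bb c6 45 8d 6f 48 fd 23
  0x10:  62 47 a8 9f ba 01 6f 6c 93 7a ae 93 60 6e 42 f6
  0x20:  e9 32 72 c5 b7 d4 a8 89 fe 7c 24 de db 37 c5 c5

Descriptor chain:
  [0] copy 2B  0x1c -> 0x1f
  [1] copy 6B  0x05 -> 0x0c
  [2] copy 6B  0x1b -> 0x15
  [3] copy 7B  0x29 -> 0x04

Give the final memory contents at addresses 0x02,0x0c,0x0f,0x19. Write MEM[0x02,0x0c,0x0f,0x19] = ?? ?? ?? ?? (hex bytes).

#0 dst[0x1f+2] := {0x60,0x6e}
#1 dst[0x0c+6] := {0xdd,0xdd,0xbe,0xbb,0xc6,0x45}
#2 dst[0x15+6] := {0x93,0x60,0x6e,0x42,0x60,0x6e}
#3 dst[0x04+7] := {0x7c,0x24,0xde,0xdb,0x37,0xc5,0xc5}
query mem[0x02]=0x61, mem[0x0c]=0xdd, mem[0x0f]=0xbb, mem[0x19]=0x60

MEM[0x02,0x0c,0x0f,0x19] = 61 dd bb 60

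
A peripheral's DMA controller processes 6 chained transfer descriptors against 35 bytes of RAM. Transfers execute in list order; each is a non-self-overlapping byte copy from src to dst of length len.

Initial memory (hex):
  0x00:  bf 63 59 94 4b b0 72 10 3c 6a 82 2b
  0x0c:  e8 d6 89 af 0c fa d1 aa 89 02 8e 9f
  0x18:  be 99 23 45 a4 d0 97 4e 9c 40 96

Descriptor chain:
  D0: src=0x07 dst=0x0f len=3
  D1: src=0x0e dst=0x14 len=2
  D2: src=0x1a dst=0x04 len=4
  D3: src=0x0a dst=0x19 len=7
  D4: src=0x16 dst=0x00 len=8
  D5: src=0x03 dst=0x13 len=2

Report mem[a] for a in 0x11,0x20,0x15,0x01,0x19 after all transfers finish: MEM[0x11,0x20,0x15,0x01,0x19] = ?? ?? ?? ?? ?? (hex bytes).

[0] 0x07->0x0f len=3 : 10 3c 6a
[1] 0x0e->0x14 len=2 : 89 10
[2] 0x1a->0x04 len=4 : 23 45 a4 d0
[3] 0x0a->0x19 len=7 : 82 2b e8 d6 89 10 3c
[4] 0x16->0x00 len=8 : 8e 9f be 82 2b e8 d6 89
[5] 0x03->0x13 len=2 : 82 2b
query mem[0x11]=0x6a, mem[0x20]=0x9c, mem[0x15]=0x10, mem[0x01]=0x9f, mem[0x19]=0x82

MEM[0x11,0x20,0x15,0x01,0x19] = 6a 9c 10 9f 82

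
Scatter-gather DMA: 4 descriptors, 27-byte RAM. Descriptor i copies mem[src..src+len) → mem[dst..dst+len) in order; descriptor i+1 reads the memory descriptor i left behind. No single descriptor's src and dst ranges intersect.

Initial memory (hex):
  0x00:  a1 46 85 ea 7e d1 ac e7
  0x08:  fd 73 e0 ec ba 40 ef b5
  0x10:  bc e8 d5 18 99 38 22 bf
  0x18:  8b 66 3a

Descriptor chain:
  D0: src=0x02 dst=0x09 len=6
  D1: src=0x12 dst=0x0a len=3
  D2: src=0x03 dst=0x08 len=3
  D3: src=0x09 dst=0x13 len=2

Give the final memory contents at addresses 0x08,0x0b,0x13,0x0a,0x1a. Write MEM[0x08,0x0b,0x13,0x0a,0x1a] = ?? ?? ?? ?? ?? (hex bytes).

MEM[0x08,0x0b,0x13,0x0a,0x1a] = ea 18 7e d1 3a

D0: mem[0x09..0x0e] <- [85 ea 7e d1 ac e7]
D1: mem[0x0a..0x0c] <- [d5 18 99]
D2: mem[0x08..0x0a] <- [ea 7e d1]
D3: mem[0x13..0x14] <- [7e d1]
query mem[0x08]=0xea, mem[0x0b]=0x18, mem[0x13]=0x7e, mem[0x0a]=0xd1, mem[0x1a]=0x3a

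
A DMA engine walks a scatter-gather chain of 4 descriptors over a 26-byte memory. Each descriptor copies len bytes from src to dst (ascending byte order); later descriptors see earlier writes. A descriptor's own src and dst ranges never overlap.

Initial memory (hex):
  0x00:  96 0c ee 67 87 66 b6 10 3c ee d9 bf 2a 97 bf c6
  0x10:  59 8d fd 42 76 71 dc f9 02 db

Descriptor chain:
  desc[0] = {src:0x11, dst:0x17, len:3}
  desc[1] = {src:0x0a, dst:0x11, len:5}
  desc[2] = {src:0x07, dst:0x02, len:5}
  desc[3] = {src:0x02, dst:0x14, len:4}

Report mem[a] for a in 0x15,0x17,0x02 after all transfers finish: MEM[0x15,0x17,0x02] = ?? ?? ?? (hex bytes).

MEM[0x15,0x17,0x02] = 3c d9 10

[0] 0x11->0x17 len=3 : 8d fd 42
[1] 0x0a->0x11 len=5 : d9 bf 2a 97 bf
[2] 0x07->0x02 len=5 : 10 3c ee d9 bf
[3] 0x02->0x14 len=4 : 10 3c ee d9
query mem[0x15]=0x3c, mem[0x17]=0xd9, mem[0x02]=0x10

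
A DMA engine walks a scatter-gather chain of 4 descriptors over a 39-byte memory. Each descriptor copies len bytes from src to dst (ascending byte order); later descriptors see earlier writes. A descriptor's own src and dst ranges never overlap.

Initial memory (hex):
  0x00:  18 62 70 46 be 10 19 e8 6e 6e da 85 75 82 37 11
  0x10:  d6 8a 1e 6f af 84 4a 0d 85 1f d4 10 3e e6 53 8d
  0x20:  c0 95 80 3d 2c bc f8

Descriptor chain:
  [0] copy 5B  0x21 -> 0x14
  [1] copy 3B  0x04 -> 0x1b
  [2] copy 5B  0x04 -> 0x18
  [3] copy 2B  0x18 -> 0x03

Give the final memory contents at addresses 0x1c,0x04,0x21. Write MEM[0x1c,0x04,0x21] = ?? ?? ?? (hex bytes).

[0] 0x21->0x14 len=5 : 95 80 3d 2c bc
[1] 0x04->0x1b len=3 : be 10 19
[2] 0x04->0x18 len=5 : be 10 19 e8 6e
[3] 0x18->0x03 len=2 : be 10
query mem[0x1c]=0x6e, mem[0x04]=0x10, mem[0x21]=0x95

MEM[0x1c,0x04,0x21] = 6e 10 95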